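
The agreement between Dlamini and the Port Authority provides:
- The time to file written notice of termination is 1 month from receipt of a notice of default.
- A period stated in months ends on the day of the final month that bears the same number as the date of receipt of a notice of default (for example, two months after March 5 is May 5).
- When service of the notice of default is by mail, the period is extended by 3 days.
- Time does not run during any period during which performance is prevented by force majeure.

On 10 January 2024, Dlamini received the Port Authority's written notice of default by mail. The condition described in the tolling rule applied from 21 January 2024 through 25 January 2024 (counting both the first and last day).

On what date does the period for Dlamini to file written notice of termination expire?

February 18, 2024

1 month after 10 January 2024 is February 10, 2024.
Service was by mail, adding 3 days: February 10, 2024 + 3 days = February 13, 2024.
From January 21, 2024 through January 25, 2024 inclusive is 5 days; tolling adds 5 days: February 13, 2024 + 5 days = February 18, 2024.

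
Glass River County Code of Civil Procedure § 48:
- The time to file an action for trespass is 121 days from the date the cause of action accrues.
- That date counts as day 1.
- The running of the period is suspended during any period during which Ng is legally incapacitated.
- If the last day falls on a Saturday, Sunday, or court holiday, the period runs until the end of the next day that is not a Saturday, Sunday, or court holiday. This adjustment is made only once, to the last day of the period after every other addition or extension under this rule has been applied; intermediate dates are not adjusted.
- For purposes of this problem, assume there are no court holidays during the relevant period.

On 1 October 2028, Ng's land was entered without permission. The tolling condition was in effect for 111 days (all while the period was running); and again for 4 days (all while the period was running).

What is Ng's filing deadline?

Counting 1 October 2028 as day 1, day 121 is January 29, 2029.
Tolling adds 111 days: January 29, 2029 + 111 days = May 20, 2029.
Tolling adds 4 days: May 20, 2029 + 4 days = May 24, 2029.
May 24, 2029 is a Thursday and not a court holiday, so no extension applies.

May 24, 2029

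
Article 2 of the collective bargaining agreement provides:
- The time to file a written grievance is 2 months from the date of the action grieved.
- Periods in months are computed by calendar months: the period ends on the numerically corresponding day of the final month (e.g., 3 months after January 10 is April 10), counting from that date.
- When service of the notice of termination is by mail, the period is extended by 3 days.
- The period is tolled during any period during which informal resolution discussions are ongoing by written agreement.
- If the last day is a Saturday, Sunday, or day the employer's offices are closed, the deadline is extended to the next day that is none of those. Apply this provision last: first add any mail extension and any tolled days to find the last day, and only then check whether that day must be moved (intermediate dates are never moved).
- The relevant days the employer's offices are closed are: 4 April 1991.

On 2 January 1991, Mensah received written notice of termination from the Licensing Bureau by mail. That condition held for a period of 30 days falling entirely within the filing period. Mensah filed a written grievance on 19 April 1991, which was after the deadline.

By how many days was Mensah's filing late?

14 days

2 months after 2 January 1991 is March 2, 1991.
Service was by mail, adding 3 days: March 2, 1991 + 3 days = March 5, 1991.
Tolling adds 30 days: March 5, 1991 + 30 days = April 4, 1991.
April 4, 1991 is a listed holiday. The next qualifying day is April 5, 1991.
The deadline is April 5, 1991; from April 5, 1991 to April 19, 1991 is 14 days.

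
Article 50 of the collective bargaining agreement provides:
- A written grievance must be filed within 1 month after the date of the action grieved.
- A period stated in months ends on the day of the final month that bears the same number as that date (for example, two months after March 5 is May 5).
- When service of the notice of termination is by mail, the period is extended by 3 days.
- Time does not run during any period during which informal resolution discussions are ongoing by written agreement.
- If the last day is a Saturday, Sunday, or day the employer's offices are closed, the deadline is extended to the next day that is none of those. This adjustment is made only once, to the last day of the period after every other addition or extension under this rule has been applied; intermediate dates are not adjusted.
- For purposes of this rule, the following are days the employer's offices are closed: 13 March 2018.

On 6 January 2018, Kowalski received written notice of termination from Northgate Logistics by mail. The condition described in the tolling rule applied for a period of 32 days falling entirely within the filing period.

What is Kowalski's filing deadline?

1 month after 6 January 2018 is February 6, 2018.
Service was by mail, adding 3 days: February 6, 2018 + 3 days = February 9, 2018.
Tolling adds 32 days: February 9, 2018 + 32 days = March 13, 2018.
March 13, 2018 is a listed holiday. The next qualifying day is March 14, 2018.

March 14, 2018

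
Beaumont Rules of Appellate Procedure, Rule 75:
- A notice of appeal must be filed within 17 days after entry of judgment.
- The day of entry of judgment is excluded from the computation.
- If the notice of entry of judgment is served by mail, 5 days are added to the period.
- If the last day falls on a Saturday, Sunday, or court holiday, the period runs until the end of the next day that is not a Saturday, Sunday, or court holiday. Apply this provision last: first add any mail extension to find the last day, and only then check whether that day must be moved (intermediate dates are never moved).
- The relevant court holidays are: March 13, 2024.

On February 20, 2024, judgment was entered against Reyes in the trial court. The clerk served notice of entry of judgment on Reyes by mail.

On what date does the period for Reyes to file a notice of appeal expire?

17 days after February 20, 2024 is March 8, 2024.
Service was by mail, adding 5 days: March 8, 2024 + 5 days = March 13, 2024.
March 13, 2024 is a listed holiday. The next qualifying day is March 14, 2024.

March 14, 2024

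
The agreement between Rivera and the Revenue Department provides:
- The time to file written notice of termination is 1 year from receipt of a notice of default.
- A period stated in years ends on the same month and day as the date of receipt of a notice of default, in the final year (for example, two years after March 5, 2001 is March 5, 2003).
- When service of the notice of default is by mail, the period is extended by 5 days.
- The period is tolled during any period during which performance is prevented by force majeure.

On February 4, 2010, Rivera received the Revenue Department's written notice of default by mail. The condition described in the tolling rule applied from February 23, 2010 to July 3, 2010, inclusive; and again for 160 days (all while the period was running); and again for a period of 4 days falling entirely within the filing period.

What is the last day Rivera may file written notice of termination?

December 1, 2011

1 year after February 4, 2010 is February 4, 2011.
Service was by mail, adding 5 days: February 4, 2011 + 5 days = February 9, 2011.
From February 23, 2010 through July 3, 2010 inclusive is 131 days; tolling adds 131 days: February 9, 2011 + 131 days = June 20, 2011.
Tolling adds 160 days: June 20, 2011 + 160 days = November 27, 2011.
Tolling adds 4 days: November 27, 2011 + 4 days = December 1, 2011.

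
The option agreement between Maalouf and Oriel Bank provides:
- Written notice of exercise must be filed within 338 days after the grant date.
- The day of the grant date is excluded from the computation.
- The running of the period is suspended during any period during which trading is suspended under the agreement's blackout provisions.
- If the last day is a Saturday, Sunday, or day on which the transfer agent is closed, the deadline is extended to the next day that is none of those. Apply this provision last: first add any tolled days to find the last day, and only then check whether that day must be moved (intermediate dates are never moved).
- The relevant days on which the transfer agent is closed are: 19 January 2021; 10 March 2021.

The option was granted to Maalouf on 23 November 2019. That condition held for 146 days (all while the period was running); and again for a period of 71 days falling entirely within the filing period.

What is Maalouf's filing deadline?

May 31, 2021

338 days after 23 November 2019 is October 26, 2020.
Tolling adds 146 days: October 26, 2020 + 146 days = March 21, 2021.
Tolling adds 71 days: March 21, 2021 + 71 days = May 31, 2021.
May 31, 2021 is a Monday and not a day on which the transfer agent is closed, so no extension applies.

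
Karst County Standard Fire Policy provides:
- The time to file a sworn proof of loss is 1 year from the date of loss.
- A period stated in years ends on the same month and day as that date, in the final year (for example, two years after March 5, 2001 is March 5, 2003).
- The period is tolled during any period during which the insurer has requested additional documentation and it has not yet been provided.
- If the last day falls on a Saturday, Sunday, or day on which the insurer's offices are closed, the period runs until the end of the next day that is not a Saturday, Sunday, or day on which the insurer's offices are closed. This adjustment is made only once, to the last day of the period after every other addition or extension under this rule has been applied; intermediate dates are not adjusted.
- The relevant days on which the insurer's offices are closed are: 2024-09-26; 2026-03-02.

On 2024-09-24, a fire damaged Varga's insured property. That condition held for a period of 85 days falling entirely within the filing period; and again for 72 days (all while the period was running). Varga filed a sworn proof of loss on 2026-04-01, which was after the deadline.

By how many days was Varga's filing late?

29 days

1 year after 2024-09-24 is September 24, 2025.
Tolling adds 85 days: September 24, 2025 + 85 days = December 18, 2025.
Tolling adds 72 days: December 18, 2025 + 72 days = February 28, 2026.
February 28, 2026 is Saturday; March 1, 2026 is Sunday; March 2, 2026 is a listed holiday. The next qualifying day is March 3, 2026.
The deadline is March 3, 2026; from March 3, 2026 to April 1, 2026 is 29 days.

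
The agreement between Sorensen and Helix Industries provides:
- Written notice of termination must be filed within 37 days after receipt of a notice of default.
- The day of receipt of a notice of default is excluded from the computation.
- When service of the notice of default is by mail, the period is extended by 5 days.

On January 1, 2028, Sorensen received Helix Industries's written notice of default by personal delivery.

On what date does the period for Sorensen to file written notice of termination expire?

37 days after January 1, 2028 is February 7, 2028.
Service was not by mail, so no mail extension applies.

February 7, 2028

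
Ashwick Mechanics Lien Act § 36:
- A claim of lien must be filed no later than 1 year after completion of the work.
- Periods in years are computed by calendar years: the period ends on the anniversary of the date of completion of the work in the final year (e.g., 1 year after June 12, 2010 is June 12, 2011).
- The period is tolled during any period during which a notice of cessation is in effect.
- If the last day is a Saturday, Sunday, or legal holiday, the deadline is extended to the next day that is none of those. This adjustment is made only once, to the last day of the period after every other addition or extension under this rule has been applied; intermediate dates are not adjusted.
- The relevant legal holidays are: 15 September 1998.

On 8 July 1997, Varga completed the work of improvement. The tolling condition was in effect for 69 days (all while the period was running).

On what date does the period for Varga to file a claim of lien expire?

1 year after 8 July 1997 is July 8, 1998.
Tolling adds 69 days: July 8, 1998 + 69 days = September 15, 1998.
September 15, 1998 is a listed holiday. The next qualifying day is September 16, 1998.

September 16, 1998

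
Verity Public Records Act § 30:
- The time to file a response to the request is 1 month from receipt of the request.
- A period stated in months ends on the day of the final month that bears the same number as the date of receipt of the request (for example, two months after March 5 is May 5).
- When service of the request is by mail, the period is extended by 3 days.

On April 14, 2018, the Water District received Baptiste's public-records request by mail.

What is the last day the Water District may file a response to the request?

1 month after April 14, 2018 is May 14, 2018.
Service was by mail, adding 3 days: May 14, 2018 + 3 days = May 17, 2018.

May 17, 2018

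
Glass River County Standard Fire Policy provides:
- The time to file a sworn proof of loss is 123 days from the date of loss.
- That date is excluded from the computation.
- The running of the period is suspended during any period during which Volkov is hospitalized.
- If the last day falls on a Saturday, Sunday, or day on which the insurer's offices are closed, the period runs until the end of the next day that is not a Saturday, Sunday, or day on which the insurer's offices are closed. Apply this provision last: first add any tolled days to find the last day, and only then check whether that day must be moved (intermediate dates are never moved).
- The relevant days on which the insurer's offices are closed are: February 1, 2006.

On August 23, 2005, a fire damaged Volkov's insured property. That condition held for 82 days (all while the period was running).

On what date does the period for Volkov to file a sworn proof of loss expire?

123 days after August 23, 2005 is December 24, 2005.
Tolling adds 82 days: December 24, 2005 + 82 days = March 16, 2006.
March 16, 2006 is a Thursday and not a day on which the insurer's offices are closed, so no extension applies.

March 16, 2006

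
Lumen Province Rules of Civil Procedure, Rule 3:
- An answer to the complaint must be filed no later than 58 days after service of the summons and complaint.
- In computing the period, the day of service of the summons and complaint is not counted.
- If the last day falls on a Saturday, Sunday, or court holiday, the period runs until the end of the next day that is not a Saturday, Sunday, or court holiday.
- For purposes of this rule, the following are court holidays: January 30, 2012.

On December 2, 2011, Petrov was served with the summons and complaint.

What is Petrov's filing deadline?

58 days after December 2, 2011 is January 29, 2012.
January 29, 2012 is Sunday; January 30, 2012 is a listed holiday. The next qualifying day is January 31, 2012.

January 31, 2012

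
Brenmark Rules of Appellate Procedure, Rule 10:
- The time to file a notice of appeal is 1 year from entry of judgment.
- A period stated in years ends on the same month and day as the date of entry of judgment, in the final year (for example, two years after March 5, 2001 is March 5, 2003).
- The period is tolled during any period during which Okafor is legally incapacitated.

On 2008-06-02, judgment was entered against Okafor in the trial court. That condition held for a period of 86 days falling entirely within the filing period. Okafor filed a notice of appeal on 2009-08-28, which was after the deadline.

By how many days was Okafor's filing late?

1 year after 2008-06-02 is June 2, 2009.
Tolling adds 86 days: June 2, 2009 + 86 days = August 27, 2009.
The deadline is August 27, 2009; from August 27, 2009 to August 28, 2009 is 1 days.

1 day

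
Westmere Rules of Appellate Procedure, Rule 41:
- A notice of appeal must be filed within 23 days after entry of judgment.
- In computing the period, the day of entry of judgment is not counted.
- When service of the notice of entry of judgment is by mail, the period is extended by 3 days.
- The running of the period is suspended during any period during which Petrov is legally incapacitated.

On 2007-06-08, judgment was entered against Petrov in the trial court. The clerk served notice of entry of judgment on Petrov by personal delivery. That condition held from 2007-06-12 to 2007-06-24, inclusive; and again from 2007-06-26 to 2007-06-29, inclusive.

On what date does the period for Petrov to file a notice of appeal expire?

23 days after 2007-06-08 is July 1, 2007.
Service was not by mail, so no mail extension applies.
From June 12, 2007 through June 24, 2007 inclusive is 13 days; tolling adds 13 days: July 1, 2007 + 13 days = July 14, 2007.
From June 26, 2007 through June 29, 2007 inclusive is 4 days; tolling adds 4 days: July 14, 2007 + 4 days = July 18, 2007.

July 18, 2007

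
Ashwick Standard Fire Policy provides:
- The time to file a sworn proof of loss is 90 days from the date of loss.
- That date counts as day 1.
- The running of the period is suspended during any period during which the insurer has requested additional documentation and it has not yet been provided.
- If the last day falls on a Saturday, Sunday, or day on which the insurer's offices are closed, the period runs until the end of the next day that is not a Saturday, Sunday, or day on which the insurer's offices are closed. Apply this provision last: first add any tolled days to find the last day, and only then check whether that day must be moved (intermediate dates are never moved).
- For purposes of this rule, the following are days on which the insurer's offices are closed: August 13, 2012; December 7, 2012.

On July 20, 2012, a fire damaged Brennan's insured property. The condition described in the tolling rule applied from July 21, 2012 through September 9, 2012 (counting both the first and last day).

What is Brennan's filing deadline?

December 10, 2012

Counting July 20, 2012 as day 1, day 90 is October 17, 2012.
From July 21, 2012 through September 9, 2012 inclusive is 51 days; tolling adds 51 days: October 17, 2012 + 51 days = December 7, 2012.
December 7, 2012 is a listed holiday; December 8, 2012 is Saturday; December 9, 2012 is Sunday. The next qualifying day is December 10, 2012.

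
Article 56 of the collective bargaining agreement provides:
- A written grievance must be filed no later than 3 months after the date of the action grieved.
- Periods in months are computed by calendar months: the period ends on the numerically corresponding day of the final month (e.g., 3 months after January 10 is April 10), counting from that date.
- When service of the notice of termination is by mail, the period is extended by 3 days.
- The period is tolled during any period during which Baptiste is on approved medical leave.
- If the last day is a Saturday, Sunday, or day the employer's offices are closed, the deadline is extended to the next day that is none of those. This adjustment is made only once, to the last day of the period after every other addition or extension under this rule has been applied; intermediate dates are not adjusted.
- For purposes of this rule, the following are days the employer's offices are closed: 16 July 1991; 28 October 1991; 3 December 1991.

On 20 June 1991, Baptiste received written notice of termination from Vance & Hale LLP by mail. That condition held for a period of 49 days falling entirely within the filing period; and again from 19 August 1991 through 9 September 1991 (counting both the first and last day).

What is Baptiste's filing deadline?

3 months after 20 June 1991 is September 20, 1991.
Service was by mail, adding 3 days: September 20, 1991 + 3 days = September 23, 1991.
Tolling adds 49 days: September 23, 1991 + 49 days = November 11, 1991.
From August 19, 1991 through September 9, 1991 inclusive is 22 days; tolling adds 22 days: November 11, 1991 + 22 days = December 3, 1991.
December 3, 1991 is a listed holiday. The next qualifying day is December 4, 1991.

December 4, 1991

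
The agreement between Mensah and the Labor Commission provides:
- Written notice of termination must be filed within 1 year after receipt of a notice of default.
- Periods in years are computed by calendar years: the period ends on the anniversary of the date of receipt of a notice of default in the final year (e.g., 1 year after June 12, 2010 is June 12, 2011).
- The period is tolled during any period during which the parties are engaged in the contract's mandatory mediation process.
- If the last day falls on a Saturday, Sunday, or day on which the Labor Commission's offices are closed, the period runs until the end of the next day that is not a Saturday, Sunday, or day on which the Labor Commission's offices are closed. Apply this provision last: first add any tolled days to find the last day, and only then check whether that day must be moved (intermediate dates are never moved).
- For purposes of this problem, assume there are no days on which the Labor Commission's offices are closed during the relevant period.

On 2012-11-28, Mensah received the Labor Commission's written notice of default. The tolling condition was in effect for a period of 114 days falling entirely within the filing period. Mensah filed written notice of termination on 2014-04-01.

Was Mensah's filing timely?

1 year after 2012-11-28 is November 28, 2013.
Tolling adds 114 days: November 28, 2013 + 114 days = March 22, 2014.
March 22, 2014 is Saturday; March 23, 2014 is Sunday. The next qualifying day is March 24, 2014.
The deadline is March 24, 2014; the filing on April 1, 2014 is after that date.

No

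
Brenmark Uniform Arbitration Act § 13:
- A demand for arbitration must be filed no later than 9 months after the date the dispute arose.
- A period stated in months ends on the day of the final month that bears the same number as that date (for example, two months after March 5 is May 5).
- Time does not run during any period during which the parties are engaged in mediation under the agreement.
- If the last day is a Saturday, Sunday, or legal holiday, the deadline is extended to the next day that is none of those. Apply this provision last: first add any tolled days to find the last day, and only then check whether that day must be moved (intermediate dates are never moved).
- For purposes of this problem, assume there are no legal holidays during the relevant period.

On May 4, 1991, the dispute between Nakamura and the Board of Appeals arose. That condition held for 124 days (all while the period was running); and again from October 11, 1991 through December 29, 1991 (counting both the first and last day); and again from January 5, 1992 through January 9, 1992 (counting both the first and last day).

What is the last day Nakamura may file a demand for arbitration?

9 months after May 4, 1991 is February 4, 1992.
Tolling adds 124 days: February 4, 1992 + 124 days = June 7, 1992.
From October 11, 1991 through December 29, 1991 inclusive is 80 days; tolling adds 80 days: June 7, 1992 + 80 days = August 26, 1992.
From January 5, 1992 through January 9, 1992 inclusive is 5 days; tolling adds 5 days: August 26, 1992 + 5 days = August 31, 1992.
August 31, 1992 is a Monday and not a legal holiday, so no extension applies.

August 31, 1992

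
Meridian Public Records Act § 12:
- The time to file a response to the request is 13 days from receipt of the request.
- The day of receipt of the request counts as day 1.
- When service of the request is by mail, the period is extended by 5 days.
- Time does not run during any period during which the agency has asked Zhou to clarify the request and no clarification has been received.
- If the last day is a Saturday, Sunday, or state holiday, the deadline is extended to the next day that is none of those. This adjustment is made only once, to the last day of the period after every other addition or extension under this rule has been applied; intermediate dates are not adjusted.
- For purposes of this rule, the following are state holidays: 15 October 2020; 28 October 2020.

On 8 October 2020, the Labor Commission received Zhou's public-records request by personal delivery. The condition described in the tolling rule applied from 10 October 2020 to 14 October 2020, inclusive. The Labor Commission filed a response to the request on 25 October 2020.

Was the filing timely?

Yes

Counting 8 October 2020 as day 1, day 13 is October 20, 2020.
Service was not by mail, so no mail extension applies.
From October 10, 2020 through October 14, 2020 inclusive is 5 days; tolling adds 5 days: October 20, 2020 + 5 days = October 25, 2020.
October 25, 2020 is Sunday. The next qualifying day is October 26, 2020.
The deadline is October 26, 2020; the filing on October 25, 2020 is on or before that date.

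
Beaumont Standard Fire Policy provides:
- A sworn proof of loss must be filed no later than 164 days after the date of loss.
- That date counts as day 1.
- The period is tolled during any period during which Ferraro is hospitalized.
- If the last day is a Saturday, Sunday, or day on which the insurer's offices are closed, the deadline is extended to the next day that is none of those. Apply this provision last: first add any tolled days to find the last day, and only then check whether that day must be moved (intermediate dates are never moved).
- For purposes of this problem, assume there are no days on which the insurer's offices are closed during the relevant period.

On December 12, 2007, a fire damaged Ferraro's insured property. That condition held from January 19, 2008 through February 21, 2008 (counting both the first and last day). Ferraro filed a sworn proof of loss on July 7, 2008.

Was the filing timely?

No

Counting December 12, 2007 as day 1, day 164 is May 23, 2008.
From January 19, 2008 through February 21, 2008 inclusive is 34 days; tolling adds 34 days: May 23, 2008 + 34 days = June 26, 2008.
June 26, 2008 is a Thursday and not a day on which the insurer's offices are closed, so no extension applies.
The deadline is June 26, 2008; the filing on July 7, 2008 is after that date.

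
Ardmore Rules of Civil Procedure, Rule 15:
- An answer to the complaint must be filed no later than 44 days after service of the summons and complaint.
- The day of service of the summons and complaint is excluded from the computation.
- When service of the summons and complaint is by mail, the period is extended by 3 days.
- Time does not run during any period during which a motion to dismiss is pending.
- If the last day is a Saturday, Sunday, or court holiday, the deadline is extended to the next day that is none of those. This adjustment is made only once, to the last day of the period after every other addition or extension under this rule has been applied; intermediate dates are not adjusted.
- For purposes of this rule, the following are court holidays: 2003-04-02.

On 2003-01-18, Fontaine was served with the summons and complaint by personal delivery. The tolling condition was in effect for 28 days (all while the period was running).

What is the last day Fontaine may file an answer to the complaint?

44 days after 2003-01-18 is March 3, 2003.
Service was not by mail, so no mail extension applies.
Tolling adds 28 days: March 3, 2003 + 28 days = March 31, 2003.
March 31, 2003 is a Monday and not a court holiday, so no extension applies.

March 31, 2003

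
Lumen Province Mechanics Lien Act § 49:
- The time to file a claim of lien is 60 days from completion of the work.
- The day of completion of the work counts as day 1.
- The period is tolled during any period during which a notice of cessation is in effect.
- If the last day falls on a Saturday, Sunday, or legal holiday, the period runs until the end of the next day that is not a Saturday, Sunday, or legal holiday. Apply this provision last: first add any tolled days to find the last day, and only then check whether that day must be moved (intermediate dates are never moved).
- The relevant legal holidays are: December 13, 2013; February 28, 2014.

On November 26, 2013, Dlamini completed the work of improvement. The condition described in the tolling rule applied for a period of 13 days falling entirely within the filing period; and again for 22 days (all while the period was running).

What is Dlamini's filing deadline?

March 3, 2014

Counting November 26, 2013 as day 1, day 60 is January 24, 2014.
Tolling adds 13 days: January 24, 2014 + 13 days = February 6, 2014.
Tolling adds 22 days: February 6, 2014 + 22 days = February 28, 2014.
February 28, 2014 is a listed holiday; March 1, 2014 is Saturday; March 2, 2014 is Sunday. The next qualifying day is March 3, 2014.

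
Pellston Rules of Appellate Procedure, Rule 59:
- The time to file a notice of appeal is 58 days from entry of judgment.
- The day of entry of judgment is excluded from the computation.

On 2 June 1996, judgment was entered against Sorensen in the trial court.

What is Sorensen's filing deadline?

58 days after 2 June 1996 is July 30, 1996.

July 30, 1996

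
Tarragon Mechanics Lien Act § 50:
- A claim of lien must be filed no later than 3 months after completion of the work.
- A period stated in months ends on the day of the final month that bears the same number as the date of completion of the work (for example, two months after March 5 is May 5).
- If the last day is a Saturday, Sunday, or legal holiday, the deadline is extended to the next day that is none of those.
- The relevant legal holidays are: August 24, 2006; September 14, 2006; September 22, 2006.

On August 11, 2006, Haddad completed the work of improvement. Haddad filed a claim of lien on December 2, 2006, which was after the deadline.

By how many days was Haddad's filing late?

3 months after August 11, 2006 is November 11, 2006.
November 11, 2006 is Saturday; November 12, 2006 is Sunday. The next qualifying day is November 13, 2006.
The deadline is November 13, 2006; from November 13, 2006 to December 2, 2006 is 19 days.

19 days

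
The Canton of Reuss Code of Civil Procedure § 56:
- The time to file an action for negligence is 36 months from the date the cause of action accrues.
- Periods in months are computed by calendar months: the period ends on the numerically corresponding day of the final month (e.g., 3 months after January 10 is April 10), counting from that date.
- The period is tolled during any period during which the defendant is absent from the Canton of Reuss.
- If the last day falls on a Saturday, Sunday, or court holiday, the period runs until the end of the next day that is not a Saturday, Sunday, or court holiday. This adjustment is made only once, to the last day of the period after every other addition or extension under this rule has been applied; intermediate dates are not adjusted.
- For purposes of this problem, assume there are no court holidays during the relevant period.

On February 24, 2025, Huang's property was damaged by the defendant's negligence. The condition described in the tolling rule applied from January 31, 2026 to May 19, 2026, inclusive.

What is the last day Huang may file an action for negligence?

June 12, 2028

36 months after February 24, 2025 is February 24, 2028.
From January 31, 2026 through May 19, 2026 inclusive is 109 days; tolling adds 109 days: February 24, 2028 + 109 days = June 12, 2028.
June 12, 2028 is a Monday and not a court holiday, so no extension applies.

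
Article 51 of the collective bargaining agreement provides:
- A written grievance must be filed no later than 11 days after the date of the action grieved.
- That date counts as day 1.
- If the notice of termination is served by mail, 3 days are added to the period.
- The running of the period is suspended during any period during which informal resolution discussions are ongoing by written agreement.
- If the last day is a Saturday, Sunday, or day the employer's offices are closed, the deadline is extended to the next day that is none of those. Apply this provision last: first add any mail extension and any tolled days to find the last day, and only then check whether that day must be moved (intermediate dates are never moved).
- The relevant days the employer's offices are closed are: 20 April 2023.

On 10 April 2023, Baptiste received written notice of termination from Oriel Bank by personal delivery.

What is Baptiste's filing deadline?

Counting 10 April 2023 as day 1, day 11 is April 20, 2023.
Service was not by mail, so no mail extension applies.
April 20, 2023 is a listed holiday. The next qualifying day is April 21, 2023.

April 21, 2023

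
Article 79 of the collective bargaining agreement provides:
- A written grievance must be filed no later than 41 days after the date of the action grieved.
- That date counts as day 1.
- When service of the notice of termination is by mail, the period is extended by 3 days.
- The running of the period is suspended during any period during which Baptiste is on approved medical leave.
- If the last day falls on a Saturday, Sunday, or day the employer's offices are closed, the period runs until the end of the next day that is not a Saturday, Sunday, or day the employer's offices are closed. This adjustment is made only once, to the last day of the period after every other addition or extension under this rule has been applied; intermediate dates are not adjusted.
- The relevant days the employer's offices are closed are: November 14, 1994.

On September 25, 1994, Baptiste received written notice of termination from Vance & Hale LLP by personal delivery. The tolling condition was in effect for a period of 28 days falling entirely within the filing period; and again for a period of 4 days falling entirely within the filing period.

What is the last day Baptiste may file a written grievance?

December 6, 1994

Counting September 25, 1994 as day 1, day 41 is November 4, 1994.
Service was not by mail, so no mail extension applies.
Tolling adds 28 days: November 4, 1994 + 28 days = December 2, 1994.
Tolling adds 4 days: December 2, 1994 + 4 days = December 6, 1994.
December 6, 1994 is a Tuesday and not a day the employer's offices are closed, so no extension applies.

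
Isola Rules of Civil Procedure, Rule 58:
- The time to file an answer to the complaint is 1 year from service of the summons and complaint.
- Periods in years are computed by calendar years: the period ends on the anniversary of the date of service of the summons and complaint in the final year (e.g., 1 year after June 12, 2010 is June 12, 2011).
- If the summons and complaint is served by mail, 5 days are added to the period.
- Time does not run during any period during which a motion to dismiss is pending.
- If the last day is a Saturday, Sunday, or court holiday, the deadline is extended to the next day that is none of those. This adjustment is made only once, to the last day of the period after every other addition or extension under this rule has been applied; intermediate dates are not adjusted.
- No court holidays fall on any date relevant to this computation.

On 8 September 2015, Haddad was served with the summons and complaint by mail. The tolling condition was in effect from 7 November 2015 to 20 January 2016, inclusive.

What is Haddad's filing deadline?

November 28, 2016

1 year after 8 September 2015 is September 8, 2016.
Service was by mail, adding 5 days: September 8, 2016 + 5 days = September 13, 2016.
From November 7, 2015 through January 20, 2016 inclusive is 75 days; tolling adds 75 days: September 13, 2016 + 75 days = November 27, 2016.
November 27, 2016 is Sunday. The next qualifying day is November 28, 2016.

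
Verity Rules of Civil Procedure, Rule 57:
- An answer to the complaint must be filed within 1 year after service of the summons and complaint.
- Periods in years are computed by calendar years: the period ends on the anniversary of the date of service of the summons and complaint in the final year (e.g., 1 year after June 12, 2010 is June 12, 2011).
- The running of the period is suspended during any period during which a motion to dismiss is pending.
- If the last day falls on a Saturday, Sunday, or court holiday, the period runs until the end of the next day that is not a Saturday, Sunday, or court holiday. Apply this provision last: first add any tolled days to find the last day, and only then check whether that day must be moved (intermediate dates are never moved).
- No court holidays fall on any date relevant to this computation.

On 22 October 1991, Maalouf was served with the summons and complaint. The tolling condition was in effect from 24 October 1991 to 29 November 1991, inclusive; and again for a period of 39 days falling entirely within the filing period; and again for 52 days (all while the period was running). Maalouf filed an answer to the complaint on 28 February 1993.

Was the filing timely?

Yes

1 year after 22 October 1991 is October 22, 1992.
From October 24, 1991 through November 29, 1991 inclusive is 37 days; tolling adds 37 days: October 22, 1992 + 37 days = November 28, 1992.
Tolling adds 39 days: November 28, 1992 + 39 days = January 6, 1993.
Tolling adds 52 days: January 6, 1993 + 52 days = February 27, 1993.
February 27, 1993 is Saturday; February 28, 1993 is Sunday. The next qualifying day is March 1, 1993.
The deadline is March 1, 1993; the filing on February 28, 1993 is on or before that date.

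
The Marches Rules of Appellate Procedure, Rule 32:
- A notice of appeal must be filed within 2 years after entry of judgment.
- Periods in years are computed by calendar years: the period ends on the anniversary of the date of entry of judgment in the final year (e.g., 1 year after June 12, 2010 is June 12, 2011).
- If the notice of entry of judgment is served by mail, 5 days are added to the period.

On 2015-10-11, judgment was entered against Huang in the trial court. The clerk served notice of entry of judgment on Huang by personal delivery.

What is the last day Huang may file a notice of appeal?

2 years after 2015-10-11 is October 11, 2017.
Service was not by mail, so no mail extension applies.

October 11, 2017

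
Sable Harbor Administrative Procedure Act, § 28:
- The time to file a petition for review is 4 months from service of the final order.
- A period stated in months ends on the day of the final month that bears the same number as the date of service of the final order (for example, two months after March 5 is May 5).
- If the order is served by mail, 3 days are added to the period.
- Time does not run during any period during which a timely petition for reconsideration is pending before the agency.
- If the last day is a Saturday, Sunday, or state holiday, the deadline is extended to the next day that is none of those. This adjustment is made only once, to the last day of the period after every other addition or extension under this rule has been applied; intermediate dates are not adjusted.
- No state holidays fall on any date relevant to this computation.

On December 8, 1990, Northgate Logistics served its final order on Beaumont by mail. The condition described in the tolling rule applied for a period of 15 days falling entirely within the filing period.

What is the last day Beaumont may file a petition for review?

4 months after December 8, 1990 is April 8, 1991.
Service was by mail, adding 3 days: April 8, 1991 + 3 days = April 11, 1991.
Tolling adds 15 days: April 11, 1991 + 15 days = April 26, 1991.
April 26, 1991 is a Friday and not a state holiday, so no extension applies.

April 26, 1991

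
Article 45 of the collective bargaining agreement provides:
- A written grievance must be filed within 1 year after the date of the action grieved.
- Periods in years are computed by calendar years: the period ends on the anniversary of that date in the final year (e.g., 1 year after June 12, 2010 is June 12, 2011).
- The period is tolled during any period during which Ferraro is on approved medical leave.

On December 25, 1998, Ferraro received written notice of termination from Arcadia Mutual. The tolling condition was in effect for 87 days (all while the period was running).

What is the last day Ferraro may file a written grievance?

1 year after December 25, 1998 is December 25, 1999.
Tolling adds 87 days: December 25, 1999 + 87 days = March 21, 2000.

March 21, 2000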